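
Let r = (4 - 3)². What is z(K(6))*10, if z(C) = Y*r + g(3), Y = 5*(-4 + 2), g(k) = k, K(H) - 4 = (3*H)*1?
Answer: -70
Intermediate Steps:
K(H) = 4 + 3*H (K(H) = 4 + (3*H)*1 = 4 + 3*H)
Y = -10 (Y = 5*(-2) = -10)
r = 1 (r = 1² = 1)
z(C) = -7 (z(C) = -10*1 + 3 = -10 + 3 = -7)
z(K(6))*10 = -7*10 = -70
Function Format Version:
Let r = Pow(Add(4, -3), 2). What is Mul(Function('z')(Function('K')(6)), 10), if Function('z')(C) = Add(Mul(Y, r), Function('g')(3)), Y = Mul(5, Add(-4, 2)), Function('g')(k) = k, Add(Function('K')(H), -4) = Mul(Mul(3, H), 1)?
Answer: -70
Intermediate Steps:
Function('K')(H) = Add(4, Mul(3, H)) (Function('K')(H) = Add(4, Mul(Mul(3, H), 1)) = Add(4, Mul(3, H)))
Y = -10 (Y = Mul(5, -2) = -10)
r = 1 (r = Pow(1, 2) = 1)
Function('z')(C) = -7 (Function('z')(C) = Add(Mul(-10, 1), 3) = Add(-10, 3) = -7)
Mul(Function('z')(Function('K')(6)), 10) = Mul(-7, 10) = -70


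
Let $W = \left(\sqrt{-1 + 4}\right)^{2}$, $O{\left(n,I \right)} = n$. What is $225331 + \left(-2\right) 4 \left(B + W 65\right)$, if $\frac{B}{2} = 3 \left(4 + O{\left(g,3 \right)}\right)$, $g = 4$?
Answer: $223387$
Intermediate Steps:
$B = 48$ ($B = 2 \cdot 3 \left(4 + 4\right) = 2 \cdot 3 \cdot 8 = 2 \cdot 24 = 48$)
$W = 3$ ($W = \left(\sqrt{3}\right)^{2} = 3$)
$225331 + \left(-2\right) 4 \left(B + W 65\right) = 225331 + \left(-2\right) 4 \left(48 + 3 \cdot 65\right) = 225331 - 8 \left(48 + 195\right) = 225331 - 1944 = 223387$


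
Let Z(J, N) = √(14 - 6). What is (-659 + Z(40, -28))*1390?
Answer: -916010 + 2780*√2 ≈ -9.1208e+5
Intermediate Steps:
Z(J, N) = 2*√2 (Z(J, N) = √8 = 2*√2)
(-659 + Z(40, -28))*1390 = (-659 + 2*√2)*1390 = -916010 + 2780*√2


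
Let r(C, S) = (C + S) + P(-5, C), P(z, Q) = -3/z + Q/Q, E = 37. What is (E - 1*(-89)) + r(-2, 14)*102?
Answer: 7566/5 ≈ 1513.2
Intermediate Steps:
P(z, Q) = 1 - 3/z (P(z, Q) = -3/z + 1 = 1 - 3/z)
r(C, S) = 8/5 + C + S (r(C, S) = (C + S) + (-3 - 5)/(-5) = (C + S) - ⅕*(-8) = (C + S) + 8/5 = 8/5 + C + S)
(E - 1*(-89)) + r(-2, 14)*102 = (37 - 1*(-89)) + (8/5 - 2 + 14)*102 = (37 + 89) + (68/5)*102 = 126 + 6936/5 = 7566/5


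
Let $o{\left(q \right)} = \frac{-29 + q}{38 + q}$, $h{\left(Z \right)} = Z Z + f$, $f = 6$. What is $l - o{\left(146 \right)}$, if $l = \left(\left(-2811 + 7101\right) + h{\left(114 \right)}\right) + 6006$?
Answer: $\frac{4286715}{184} \approx 23297.0$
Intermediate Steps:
$h{\left(Z \right)} = 6 + Z^{2}$ ($h{\left(Z \right)} = Z Z + 6 = Z^{2} + 6 = 6 + Z^{2}$)
$o{\left(q \right)} = \frac{-29 + q}{38 + q}$
$l = 23298$ ($l = \left(\left(-2811 + 7101\right) + \left(6 + 114^{2}\right)\right) + 6006 = \left(4290 + \left(6 + 12996\right)\right) + 6006 = \left(4290 + 13002\right) + 6006 = 17292 + 6006 = 23298$)
$l - o{\left(146 \right)} = 23298 - \frac{-29 + 146}{38 + 146} = 23298 - \frac{1}{184} \cdot 117 = 23298 - \frac{117}{184} = \frac{4286715}{184}$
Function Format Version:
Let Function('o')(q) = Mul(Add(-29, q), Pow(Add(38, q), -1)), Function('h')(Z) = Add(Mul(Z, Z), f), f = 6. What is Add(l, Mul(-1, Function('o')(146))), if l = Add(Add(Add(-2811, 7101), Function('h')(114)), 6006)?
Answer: Rational(4286715, 184) ≈ 23297.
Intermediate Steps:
Function('h')(Z) = Add(6, Pow(Z, 2)) (Function('h')(Z) = Add(Mul(Z, Z), 6) = Add(Pow(Z, 2), 6) = Add(6, Pow(Z, 2)))
Function('o')(q) = Mul(Pow(Add(38, q), -1), Add(-29, q))
l = 23298 (l = Add(Add(Add(-2811, 7101), Add(6, Pow(114, 2))), 6006) = Add(Add(4290, Add(6, 12996)), 6006) = Add(Add(4290, 13002), 6006) = Add(17292, 6006) = 23298)
Add(l, Mul(-1, Function('o')(146))) = Add(23298, Mul(-1, Mul(Pow(Add(38, 146), -1), Add(-29, 146)))) = Add(23298, Mul(-1, Mul(Pow(184, -1), 117))) = Add(23298, Mul(-1, Mul(Rational(1, 184), 117))) = Add(23298, Mul(-1, Rational(117, 184))) = Add(23298, Rational(-117, 184)) = Rational(4286715, 184)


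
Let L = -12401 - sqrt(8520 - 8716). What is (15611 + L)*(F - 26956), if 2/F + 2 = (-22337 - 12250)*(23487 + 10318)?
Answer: -101170597531830540/1169213537 + 441242481447236*I/1169213537 ≈ -8.6529e+7 + 3.7738e+5*I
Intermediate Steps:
F = -2/1169213537 (F = 2/(-2 + (-22337 - 12250)*(23487 + 10318)) = 2/(-2 - 34587*33805) = 2/(-2 - 1169213535) = 2/(-1169213537) = 2*(-1/1169213537) = -2/1169213537 ≈ -1.7106e-9)
L = -12401 - 14*I (L = -12401 - sqrt(-196) = -12401 - 14*I ≈ -12401.0 - 14.0*I)
(15611 + L)*(F - 26956) = (15611 + (-12401 - 14*I))*(-2/1169213537 - 26956) = (3210 - 14*I)*(-31517320103374/1169213537) = -101170597531830540/1169213537 + 441242481447236*I/1169213537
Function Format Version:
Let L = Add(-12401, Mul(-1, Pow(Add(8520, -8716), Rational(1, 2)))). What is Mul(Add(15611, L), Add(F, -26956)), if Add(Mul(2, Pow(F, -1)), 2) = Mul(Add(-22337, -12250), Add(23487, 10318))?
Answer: Add(Rational(-101170597531830540, 1169213537), Mul(Rational(441242481447236, 1169213537), I)) ≈ Add(-8.6529e+7, Mul(3.7738e+5, I))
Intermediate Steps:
F = Rational(-2, 1169213537) (F = Mul(2, Pow(Add(-2, Mul(Add(-22337, -12250), Add(23487, 10318))), -1)) = Mul(2, Pow(Add(-2, Mul(-34587, 33805)), -1)) = Mul(2, Pow(Add(-2, -1169213535), -1)) = Mul(2, Pow(-1169213537, -1)) = Mul(2, Rational(-1, 1169213537)) = Rational(-2, 1169213537) ≈ -1.7106e-9)
L = Add(-12401, Mul(-14, I)) (L = Add(-12401, Mul(-1, Pow(-196, Rational(1, 2)))) = Add(-12401, Mul(-1, Mul(14, I))) = Add(-12401, Mul(-14, I)) ≈ Add(-12401., Mul(-14.000, I)))
Mul(Add(15611, L), Add(F, -26956)) = Mul(Add(15611, Add(-12401, Mul(-14, I))), Add(Rational(-2, 1169213537), -26956)) = Mul(Add(3210, Mul(-14, I)), Rational(-31517320103374, 1169213537)) = Add(Rational(-101170597531830540, 1169213537), Mul(Rational(441242481447236, 1169213537), I))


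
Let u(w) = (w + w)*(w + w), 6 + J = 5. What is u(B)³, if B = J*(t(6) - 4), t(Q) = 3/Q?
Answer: 117649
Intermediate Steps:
J = -1 (J = -6 + 5 = -1)
B = 7/2 (B = -(3/6 - 4) = -(3*(⅙) - 4) = -(½ - 4) = -1*(-7/2) = 7/2 ≈ 3.5000)
u(w) = 4*w² (u(w) = (2*w)*(2*w) = 4*w²)
u(B)³ = (4*(7/2)²)³ = (4*(49/4))³ = 49³ = 117649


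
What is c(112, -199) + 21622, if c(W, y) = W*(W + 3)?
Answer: 34502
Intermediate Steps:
c(W, y) = W*(3 + W)
c(112, -199) + 21622 = 112*(3 + 112) + 21622 = 112*115 + 21622 = 12880 + 21622 = 34502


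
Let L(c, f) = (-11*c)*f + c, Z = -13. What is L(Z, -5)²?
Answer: 529984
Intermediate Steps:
L(c, f) = c - 11*c*f (L(c, f) = -11*c*f + c = c - 11*c*f)
L(Z, -5)² = (-13*(1 - 11*(-5)))² = (-13*(1 + 55))² = (-13*56)² = (-728)² = 529984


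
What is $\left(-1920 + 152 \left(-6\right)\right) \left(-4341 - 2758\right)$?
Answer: $20104368$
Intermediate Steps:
$\left(-1920 + 152 \left(-6\right)\right) \left(-4341 - 2758\right) = \left(-1920 - 912\right) \left(-7099\right) = \left(-2832\right) \left(-7099\right) = 20104368$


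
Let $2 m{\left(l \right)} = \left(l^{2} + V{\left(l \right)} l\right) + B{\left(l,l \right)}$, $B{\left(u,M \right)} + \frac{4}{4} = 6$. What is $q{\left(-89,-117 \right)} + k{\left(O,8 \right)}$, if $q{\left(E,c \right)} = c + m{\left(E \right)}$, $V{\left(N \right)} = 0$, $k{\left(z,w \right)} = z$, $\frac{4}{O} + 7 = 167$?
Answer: $\frac{153841}{40} \approx 3846.0$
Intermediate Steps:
$O = \frac{1}{40}$ ($O = \frac{4}{-7 + 167} = \frac{4}{160} = 4 \cdot \frac{1}{160} = \frac{1}{40} \approx 0.025$)
$B{\left(u,M \right)} = 5$ ($B{\left(u,M \right)} = -1 + 6 = 5$)
$m{\left(l \right)} = \frac{5}{2} + \frac{l^{2}}{2}$ ($m{\left(l \right)} = \frac{\left(l^{2} + 0 l\right) + 5}{2} = \frac{\left(l^{2} + 0\right) + 5}{2} = \frac{l^{2} + 5}{2} = \frac{5 + l^{2}}{2} = \frac{5}{2} + \frac{l^{2}}{2}$)
$q{\left(E,c \right)} = \frac{5}{2} + c + \frac{E^{2}}{2}$ ($q{\left(E,c \right)} = c + \left(\frac{5}{2} + \frac{E^{2}}{2}\right) = \frac{5}{2} + c + \frac{E^{2}}{2}$)
$q{\left(-89,-117 \right)} + k{\left(O,8 \right)} = \left(\frac{5}{2} - 117 + \frac{\left(-89\right)^{2}}{2}\right) + \frac{1}{40} = \left(\frac{5}{2} - 117 + \frac{1}{2} \cdot 7921\right) + \frac{1}{40} = \left(\frac{5}{2} - 117 + \frac{7921}{2}\right) + \frac{1}{40} = 3846 + \frac{1}{40} = \frac{153841}{40}$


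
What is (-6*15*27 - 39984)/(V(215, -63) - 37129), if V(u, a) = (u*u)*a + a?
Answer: 42414/2949367 ≈ 0.014381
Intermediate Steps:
V(u, a) = a + a*u**2 (V(u, a) = u**2*a + a = a*u**2 + a = a + a*u**2)
(-6*15*27 - 39984)/(V(215, -63) - 37129) = (-6*15*27 - 39984)/(-63*(1 + 215**2) - 37129) = (-90*27 - 39984)/(-63*(1 + 46225) - 37129) = (-2430 - 39984)/(-63*46226 - 37129) = -42414/(-2912238 - 37129) = -42414/(-2949367) = -42414*(-1/2949367) = 42414/2949367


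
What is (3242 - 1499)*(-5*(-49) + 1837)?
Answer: 3628926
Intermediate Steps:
(3242 - 1499)*(-5*(-49) + 1837) = 1743*(245 + 1837) = 1743*2082 = 3628926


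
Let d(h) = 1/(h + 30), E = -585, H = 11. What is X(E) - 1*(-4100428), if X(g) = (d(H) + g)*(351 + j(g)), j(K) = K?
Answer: 173729804/41 ≈ 4.2373e+6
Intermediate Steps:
d(h) = 1/(30 + h)
X(g) = (351 + g)*(1/41 + g) (X(g) = (1/(30 + 11) + g)*(351 + g) = (1/41 + g)*(351 + g) = (351 + g)*(1/41 + g))
X(E) - 1*(-4100428) = (351/41 + (-585)² + (14392/41)*(-585)) - 1*(-4100428) = (351/41 + 342225 - 8419320/41) + 4100428 = 5612256/41 + 4100428 = 173729804/41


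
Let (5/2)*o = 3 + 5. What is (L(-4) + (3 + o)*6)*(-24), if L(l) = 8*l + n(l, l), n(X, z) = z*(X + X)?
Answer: -4464/5 ≈ -892.80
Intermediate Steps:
n(X, z) = 2*X*z (n(X, z) = z*(2*X) = 2*X*z)
o = 16/5 (o = 2*(3 + 5)/5 = (2/5)*8 = 16/5 ≈ 3.2000)
L(l) = 2*l**2 + 8*l (L(l) = 8*l + 2*l*l = 8*l + 2*l**2 = 2*l**2 + 8*l)
(L(-4) + (3 + o)*6)*(-24) = (2*(-4)*(4 - 4) + (3 + 16/5)*6)*(-24) = (2*(-4)*0 + (31/5)*6)*(-24) = (0 + 186/5)*(-24) = (186/5)*(-24) = -4464/5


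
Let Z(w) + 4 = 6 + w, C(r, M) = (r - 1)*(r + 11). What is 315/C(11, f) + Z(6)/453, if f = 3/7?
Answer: 28891/19932 ≈ 1.4495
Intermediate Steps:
f = 3/7 (f = 3*(⅐) = 3/7 ≈ 0.42857)
C(r, M) = (-1 + r)*(11 + r)
Z(w) = 2 + w (Z(w) = -4 + (6 + w) = 2 + w)
315/C(11, f) + Z(6)/453 = 315/(-11 + 11² + 10*11) + (2 + 6)/453 = 315/(-11 + 121 + 110) + 8*(1/453) = 315/220 + 8/453 = 315*(1/220) + 8/453 = 63/44 + 8/453 = 28891/19932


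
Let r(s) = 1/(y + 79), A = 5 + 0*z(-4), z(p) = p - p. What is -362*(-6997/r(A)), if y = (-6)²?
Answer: 291285110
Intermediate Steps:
y = 36
z(p) = 0
A = 5 (A = 5 + 0*0 = 5 + 0 = 5)
r(s) = 1/115 (r(s) = 1/(36 + 79) = 1/115)
-362*(-6997/r(A)) = -362/((1/115)/(-6997)) = -362/((1/115)*(-1/6997)) = -362/(-1/804655) = -362*(-804655) = 291285110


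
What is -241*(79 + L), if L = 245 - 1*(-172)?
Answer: -119536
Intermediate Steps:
L = 417 (L = 245 + 172 = 417)
-241*(79 + L) = -241*(79 + 417) = -241*496 = -119536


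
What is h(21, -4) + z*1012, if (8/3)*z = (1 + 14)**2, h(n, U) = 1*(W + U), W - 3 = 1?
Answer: 170775/2 ≈ 85388.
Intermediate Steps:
W = 4 (W = 3 + 1 = 4)
h(n, U) = 4 + U (h(n, U) = 1*(4 + U) = 4 + U)
z = 675/8 (z = 3*(1 + 14)**2/8 = (3/8)*15**2 = (3/8)*225 = 675/8 ≈ 84.375)
h(21, -4) + z*1012 = (4 - 4) + (675/8)*1012 = 0 + 170775/2 = 170775/2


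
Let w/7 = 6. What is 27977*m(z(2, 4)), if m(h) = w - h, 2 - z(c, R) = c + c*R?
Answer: 1398850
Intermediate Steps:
z(c, R) = 2 - c - R*c (z(c, R) = 2 - (c + c*R) = 2 - (c + R*c) = 2 + (-c - R*c) = 2 - c - R*c)
w = 42 (w = 7*6 = 42)
m(h) = 42 - h
27977*m(z(2, 4)) = 27977*(42 - (2 - 1*2 - 1*4*2)) = 27977*(42 - (2 - 2 - 8)) = 27977*(42 - 1*(-8)) = 27977*(42 + 8) = 27977*50 = 1398850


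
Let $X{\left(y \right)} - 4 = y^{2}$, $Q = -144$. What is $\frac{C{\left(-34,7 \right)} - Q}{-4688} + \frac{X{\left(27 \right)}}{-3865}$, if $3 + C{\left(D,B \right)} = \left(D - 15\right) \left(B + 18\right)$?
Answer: $\frac{188339}{4529780} \approx 0.041578$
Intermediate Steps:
$X{\left(y \right)} = 4 + y^{2}$
$C{\left(D,B \right)} = -3 + \left(-15 + D\right) \left(18 + B\right)$ ($C{\left(D,B \right)} = -3 + \left(D - 15\right) \left(B + 18\right) = -3 + \left(-15 + D\right) \left(18 + B\right)$)
$\frac{C{\left(-34,7 \right)} - Q}{-4688} + \frac{X{\left(27 \right)}}{-3865} = \frac{\left(-273 - 105 + 18 \left(-34\right) + 7 \left(-34\right)\right) - -144}{-4688} + \frac{4 + 27^{2}}{-3865} = \left(\left(-273 - 105 - 612 - 238\right) + 144\right) \left(- \frac{1}{4688}\right) + \left(4 + 729\right) \left(- \frac{1}{3865}\right) = \left(-1228 + 144\right) \left(- \frac{1}{4688}\right) + 733 \left(- \frac{1}{3865}\right) = \left(-1084\right) \left(- \frac{1}{4688}\right) - \frac{733}{3865} = \frac{271}{1172} - \frac{733}{3865} = \frac{188339}{4529780}$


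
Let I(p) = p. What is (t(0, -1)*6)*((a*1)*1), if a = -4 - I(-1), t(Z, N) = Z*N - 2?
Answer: 36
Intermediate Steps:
t(Z, N) = -2 + N*Z (t(Z, N) = N*Z - 2 = -2 + N*Z)
a = -3 (a = -4 - 1*(-1) = -4 + 1 = -3)
(t(0, -1)*6)*((a*1)*1) = ((-2 - 1*0)*6)*(-3*1*1) = ((-2 + 0)*6)*(-3*1) = -2*6*(-3) = -12*(-3) = 36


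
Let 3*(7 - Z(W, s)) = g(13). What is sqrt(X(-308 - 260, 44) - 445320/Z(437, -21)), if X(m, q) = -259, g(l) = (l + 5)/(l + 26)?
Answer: I*sqrt(517286779)/89 ≈ 255.55*I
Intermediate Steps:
g(l) = (5 + l)/(26 + l)
Z(W, s) = 89/13 (Z(W, s) = 7 - (5 + 13)/(3*(26 + 13)) = 7 - 18/(3*39) = 7 - 18/117 = 7 - 1/3*6/13 = 7 - 2/13 = 89/13)
sqrt(X(-308 - 260, 44) - 445320/Z(437, -21)) = sqrt(-259 - 445320/89/13) = sqrt(-259 - 445320*13/89) = sqrt(-259 - 5789160/89) = sqrt(-5812211/89) = I*sqrt(517286779)/89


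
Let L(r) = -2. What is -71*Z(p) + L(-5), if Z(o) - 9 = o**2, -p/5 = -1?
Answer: -2416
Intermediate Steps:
p = 5 (p = -5*(-1) = 5)
Z(o) = 9 + o**2
-71*Z(p) + L(-5) = -71*(9 + 5**2) - 2 = -71*(9 + 25) - 2 = -71*34 - 2 = -2414 - 2 = -2416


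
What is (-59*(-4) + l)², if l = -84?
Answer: 23104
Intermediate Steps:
(-59*(-4) + l)² = (-59*(-4) - 84)² = (236 - 84)² = 152² = 23104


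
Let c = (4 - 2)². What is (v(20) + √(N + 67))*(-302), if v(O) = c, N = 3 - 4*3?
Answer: -1208 - 302*√58 ≈ -3508.0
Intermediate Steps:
N = -9 (N = 3 - 12 = -9)
c = 4 (c = 2² = 4)
v(O) = 4
(v(20) + √(N + 67))*(-302) = (4 + √(-9 + 67))*(-302) = (4 + √58)*(-302) = -1208 - 302*√58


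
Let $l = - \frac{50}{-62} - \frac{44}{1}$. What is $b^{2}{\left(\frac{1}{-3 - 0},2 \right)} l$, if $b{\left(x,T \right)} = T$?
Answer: $- \frac{5356}{31} \approx -172.77$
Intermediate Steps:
$l = - \frac{1339}{31}$ ($l = \left(-50\right) \left(- \frac{1}{62}\right) - 44 = \frac{25}{31} - 44 = - \frac{1339}{31} \approx -43.194$)
$b^{2}{\left(\frac{1}{-3 - 0},2 \right)} l = 2^{2} \left(- \frac{1339}{31}\right) = 4 \left(- \frac{1339}{31}\right) = - \frac{5356}{31}$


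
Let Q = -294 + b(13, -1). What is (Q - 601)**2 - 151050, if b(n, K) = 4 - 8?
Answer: 657151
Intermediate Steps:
b(n, K) = -4
Q = -298 (Q = -294 - 4 = -298)
(Q - 601)**2 - 151050 = (-298 - 601)**2 - 151050 = (-899)**2 - 151050 = 808201 - 151050 = 657151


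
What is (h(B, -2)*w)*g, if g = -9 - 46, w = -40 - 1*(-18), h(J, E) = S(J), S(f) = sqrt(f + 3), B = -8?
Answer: 1210*I*sqrt(5) ≈ 2705.6*I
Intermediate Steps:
S(f) = sqrt(3 + f)
h(J, E) = sqrt(3 + J)
w = -22 (w = -40 + 18 = -22)
g = -55
(h(B, -2)*w)*g = (sqrt(3 - 8)*(-22))*(-55) = (sqrt(-5)*(-22))*(-55) = ((I*sqrt(5))*(-22))*(-55) = -22*I*sqrt(5)*(-55) = 1210*I*sqrt(5)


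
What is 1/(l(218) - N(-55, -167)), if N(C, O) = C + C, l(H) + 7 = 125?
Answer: 1/228 ≈ 0.0043860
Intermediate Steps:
l(H) = 118 (l(H) = -7 + 125 = 118)
N(C, O) = 2*C
1/(l(218) - N(-55, -167)) = 1/(118 - 2*(-55)) = 1/(118 - 1*(-110)) = 1/(118 + 110) = 1/228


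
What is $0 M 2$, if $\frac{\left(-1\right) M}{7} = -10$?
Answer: $0$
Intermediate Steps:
$M = 70$ ($M = \left(-7\right) \left(-10\right) = 70$)
$0 M 2 = 0 \cdot 70 \cdot 2 = 0 \cdot 2 = 0$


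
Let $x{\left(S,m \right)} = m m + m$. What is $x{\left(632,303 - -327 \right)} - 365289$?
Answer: $32241$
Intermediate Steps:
$x{\left(S,m \right)} = m + m^{2}$ ($x{\left(S,m \right)} = m^{2} + m = m + m^{2}$)
$x{\left(632,303 - -327 \right)} - 365289 = \left(303 - -327\right) \left(1 + \left(303 - -327\right)\right) - 365289 = \left(303 + 327\right) \left(1 + \left(303 + 327\right)\right) - 365289 = 630 \left(1 + 630\right) - 365289 = 630 \cdot 631 - 365289 = 397530 - 365289 = 32241$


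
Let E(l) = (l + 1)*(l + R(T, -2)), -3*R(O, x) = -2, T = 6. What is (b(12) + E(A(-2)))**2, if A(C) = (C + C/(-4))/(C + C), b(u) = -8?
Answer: 1590121/36864 ≈ 43.135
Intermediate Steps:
R(O, x) = 2/3 (R(O, x) = -1/3*(-2) = 2/3)
A(C) = 3/8 (A(C) = (C + C*(-1/4))/((2*C)) = (C - C/4)*(1/(2*C)) = (3*C/4)*(1/(2*C)) = 3/8)
E(l) = (1 + l)*(2/3 + l) (E(l) = (l + 1)*(l + 2/3) = (1 + l)*(2/3 + l))
(b(12) + E(A(-2)))**2 = (-8 + (2/3 + (3/8)**2 + (5/3)*(3/8)))**2 = (-8 + (2/3 + 9/64 + 5/8))**2 = (-8 + 275/192)**2 = (-1261/192)**2 = 1590121/36864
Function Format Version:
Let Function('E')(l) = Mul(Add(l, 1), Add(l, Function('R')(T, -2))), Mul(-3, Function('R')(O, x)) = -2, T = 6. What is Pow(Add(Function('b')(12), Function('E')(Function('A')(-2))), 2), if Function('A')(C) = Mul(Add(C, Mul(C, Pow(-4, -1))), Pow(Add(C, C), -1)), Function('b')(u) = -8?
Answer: Rational(1590121, 36864) ≈ 43.135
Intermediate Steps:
Function('R')(O, x) = Rational(2, 3) (Function('R')(O, x) = Mul(Rational(-1, 3), -2) = Rational(2, 3))
Function('A')(C) = Rational(3, 8) (Function('A')(C) = Mul(Add(C, Mul(C, Rational(-1, 4))), Pow(Mul(2, C), -1)) = Mul(Add(C, Mul(Rational(-1, 4), C)), Mul(Rational(1, 2), Pow(C, -1))) = Mul(Mul(Rational(3, 4), C), Mul(Rational(1, 2), Pow(C, -1))) = Rational(3, 8))
Function('E')(l) = Mul(Add(1, l), Add(Rational(2, 3), l)) (Function('E')(l) = Mul(Add(l, 1), Add(l, Rational(2, 3))) = Mul(Add(1, l), Add(Rational(2, 3), l)))
Pow(Add(Function('b')(12), Function('E')(Function('A')(-2))), 2) = Pow(Add(-8, Add(Rational(2, 3), Pow(Rational(3, 8), 2), Mul(Rational(5, 3), Rational(3, 8)))), 2) = Pow(Add(-8, Add(Rational(2, 3), Rational(9, 64), Rational(5, 8))), 2) = Pow(Add(-8, Rational(275, 192)), 2) = Pow(Rational(-1261, 192), 2) = Rational(1590121, 36864)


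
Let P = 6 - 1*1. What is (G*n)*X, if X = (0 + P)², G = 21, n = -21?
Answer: -11025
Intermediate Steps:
P = 5 (P = 6 - 1 = 5)
X = 25 (X = (0 + 5)² = 5² = 25)
(G*n)*X = (21*(-21))*25 = -441*25 = -11025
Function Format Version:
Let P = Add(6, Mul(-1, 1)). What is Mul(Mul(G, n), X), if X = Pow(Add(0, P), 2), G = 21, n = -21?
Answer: -11025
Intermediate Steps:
P = 5 (P = Add(6, -1) = 5)
X = 25 (X = Pow(Add(0, 5), 2) = Pow(5, 2) = 25)
Mul(Mul(G, n), X) = Mul(Mul(21, -21), 25) = Mul(-441, 25) = -11025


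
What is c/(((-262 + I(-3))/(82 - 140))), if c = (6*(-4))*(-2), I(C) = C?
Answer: 2784/265 ≈ 10.506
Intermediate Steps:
c = 48 (c = -24*(-2) = 48)
c/(((-262 + I(-3))/(82 - 140))) = 48/(((-262 - 3)/(82 - 140))) = 48/((-265/(-58))) = 48/((-265*(-1/58))) = 48/(265/58) = 48*(58/265) = 2784/265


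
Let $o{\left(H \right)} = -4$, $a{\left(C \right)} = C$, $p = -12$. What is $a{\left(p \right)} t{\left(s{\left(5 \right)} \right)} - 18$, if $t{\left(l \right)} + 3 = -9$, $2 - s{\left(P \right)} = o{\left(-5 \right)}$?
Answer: $126$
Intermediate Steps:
$s{\left(P \right)} = 6$ ($s{\left(P \right)} = 2 - -4 = 2 + 4 = 6$)
$t{\left(l \right)} = -12$ ($t{\left(l \right)} = -3 - 9 = -12$)
$a{\left(p \right)} t{\left(s{\left(5 \right)} \right)} - 18 = \left(-12\right) \left(-12\right) - 18 = 144 - 18 = 126$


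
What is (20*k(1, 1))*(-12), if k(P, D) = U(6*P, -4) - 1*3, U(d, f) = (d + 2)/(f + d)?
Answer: -240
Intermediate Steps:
U(d, f) = (2 + d)/(d + f)
k(P, D) = -3 + (2 + 6*P)/(-4 + 6*P) (k(P, D) = (2 + 6*P)/(6*P - 4) - 1*3 = (2 + 6*P)/(-4 + 6*P) - 3 = -3 + (2 + 6*P)/(-4 + 6*P))
(20*k(1, 1))*(-12) = (20*((7 - 6*1)/(-2 + 3*1)))*(-12) = (20*((7 - 6)/(-2 + 3)))*(-12) = (20*(1/1))*(-12) = (20*(1*1))*(-12) = (20*1)*(-12) = 20*(-12) = -240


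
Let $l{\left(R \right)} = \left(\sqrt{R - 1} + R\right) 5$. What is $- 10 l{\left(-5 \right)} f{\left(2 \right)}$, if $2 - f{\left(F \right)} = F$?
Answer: $0$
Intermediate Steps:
$f{\left(F \right)} = 2 - F$
$l{\left(R \right)} = 5 R + 5 \sqrt{-1 + R}$ ($l{\left(R \right)} = \left(\sqrt{-1 + R} + R\right) 5 = \left(R + \sqrt{-1 + R}\right) 5 = 5 R + 5 \sqrt{-1 + R}$)
$- 10 l{\left(-5 \right)} f{\left(2 \right)} = - 10 \left(5 \left(-5\right) + 5 \sqrt{-1 - 5}\right) \left(2 - 2\right) = - 10 \left(-25 + 5 \sqrt{-6}\right) \left(2 - 2\right) = - 10 \left(-25 + 5 i \sqrt{6}\right) 0 = \left(250 - 50 i \sqrt{6}\right) 0 = 0$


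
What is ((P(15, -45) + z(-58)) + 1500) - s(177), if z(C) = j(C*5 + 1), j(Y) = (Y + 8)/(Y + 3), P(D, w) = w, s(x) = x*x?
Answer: -8543683/286 ≈ -29873.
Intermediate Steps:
s(x) = x**2
j(Y) = (8 + Y)/(3 + Y)
z(C) = (9 + 5*C)/(4 + 5*C) (z(C) = (8 + (C*5 + 1))/(3 + (C*5 + 1)) = (8 + (5*C + 1))/(3 + (5*C + 1)) = (8 + (1 + 5*C))/(3 + (1 + 5*C)) = (9 + 5*C)/(4 + 5*C))
((P(15, -45) + z(-58)) + 1500) - s(177) = ((-45 + (9 + 5*(-58))/(4 + 5*(-58))) + 1500) - 1*177**2 = ((-45 + (9 - 290)/(4 - 290)) + 1500) - 1*31329 = ((-45 - 281/(-286)) + 1500) - 31329 = ((-45 - 1/286*(-281)) + 1500) - 31329 = ((-45 + 281/286) + 1500) - 31329 = (-12589/286 + 1500) - 31329 = 416411/286 - 31329 = -8543683/286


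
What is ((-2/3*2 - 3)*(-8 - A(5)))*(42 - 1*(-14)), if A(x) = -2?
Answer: 1456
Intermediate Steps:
((-2/3*2 - 3)*(-8 - A(5)))*(42 - 1*(-14)) = ((-2/3*2 - 3)*(-8 - 1*(-2)))*(42 - 1*(-14)) = ((-2*⅓*2 - 3)*(-8 + 2))*(42 + 14) = ((-⅔*2 - 3)*(-6))*56 = ((-4/3 - 3)*(-6))*56 = -13/3*(-6)*56 = 26*56 = 1456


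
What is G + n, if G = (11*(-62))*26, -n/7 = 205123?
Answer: -1453593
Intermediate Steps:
n = -1435861 (n = -7*205123 = -1435861)
G = -17732 (G = -682*26 = -17732)
G + n = -17732 - 1435861 = -1453593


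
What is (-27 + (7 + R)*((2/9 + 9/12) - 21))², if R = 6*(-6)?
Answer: 397483969/1296 ≈ 3.0670e+5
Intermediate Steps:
R = -36
(-27 + (7 + R)*((2/9 + 9/12) - 21))² = (-27 + (7 - 36)*((2/9 + 9/12) - 21))² = (-27 - 29*((2*(⅑) + 9*(1/12)) - 21))² = (-27 - 29*((2/9 + ¾) - 21))² = (-27 - 29*(35/36 - 21))² = (-27 - 29*(-721/36))² = (-27 + 20909/36)² = (19937/36)² = 397483969/1296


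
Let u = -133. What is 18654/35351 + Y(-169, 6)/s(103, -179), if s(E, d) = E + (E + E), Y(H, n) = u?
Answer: 1062403/10923459 ≈ 0.097259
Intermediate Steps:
Y(H, n) = -133
s(E, d) = 3*E (s(E, d) = E + 2*E = 3*E)
18654/35351 + Y(-169, 6)/s(103, -179) = 18654/35351 - 133/(3*103) = 18654*(1/35351) - 133/309 = 18654/35351 - 133*1/309 = 18654/35351 - 133/309 = 1062403/10923459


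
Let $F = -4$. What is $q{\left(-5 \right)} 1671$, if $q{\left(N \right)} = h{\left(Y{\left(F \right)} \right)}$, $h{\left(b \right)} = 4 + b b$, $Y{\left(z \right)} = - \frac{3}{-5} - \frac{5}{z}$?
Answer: $\frac{4961199}{400} \approx 12403.0$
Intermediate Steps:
$Y{\left(z \right)} = \frac{3}{5} - \frac{5}{z}$ ($Y{\left(z \right)} = \left(-3\right) \left(- \frac{1}{5}\right) - \frac{5}{z} = \frac{3}{5} - \frac{5}{z}$)
$h{\left(b \right)} = 4 + b^{2}$
$q{\left(N \right)} = \frac{2969}{400}$ ($q{\left(N \right)} = 4 + \left(\frac{3}{5} - \frac{5}{-4}\right)^{2} = 4 + \left(\frac{3}{5} - - \frac{5}{4}\right)^{2} = 4 + \left(\frac{3}{5} + \frac{5}{4}\right)^{2} = 4 + \left(\frac{37}{20}\right)^{2} = 4 + \frac{1369}{400} = \frac{2969}{400}$)
$q{\left(-5 \right)} 1671 = \frac{2969}{400} \cdot 1671 = \frac{4961199}{400}$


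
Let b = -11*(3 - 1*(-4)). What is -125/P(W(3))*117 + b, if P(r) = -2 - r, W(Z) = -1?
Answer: 14548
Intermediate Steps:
b = -77 (b = -11*(3 + 4) = -11*7 = -77)
-125/P(W(3))*117 + b = -125/(-2 - 1*(-1))*117 - 77 = -125/(-2 + 1)*117 - 77 = -125/(-1)*117 - 77 = -125*(-1)*117 - 77 = 125*117 - 77 = 14625 - 77 = 14548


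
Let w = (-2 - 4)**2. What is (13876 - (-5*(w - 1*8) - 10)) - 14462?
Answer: -436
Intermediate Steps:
w = 36 (w = (-6)**2 = 36)
(13876 - (-5*(w - 1*8) - 10)) - 14462 = (13876 - (-5*(36 - 1*8) - 10)) - 14462 = (13876 - (-5*(36 - 8) - 10)) - 14462 = (13876 - (-5*28 - 10)) - 14462 = (13876 - (-140 - 10)) - 14462 = (13876 - 1*(-150)) - 14462 = (13876 + 150) - 14462 = 14026 - 14462 = -436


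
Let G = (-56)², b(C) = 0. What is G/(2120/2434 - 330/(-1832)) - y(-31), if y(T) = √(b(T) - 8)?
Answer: 499417856/167395 - 2*I*√2 ≈ 2983.5 - 2.8284*I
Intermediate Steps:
G = 3136
y(T) = 2*I*√2 (y(T) = √(0 - 8) = √(-8) = 2*I*√2)
G/(2120/2434 - 330/(-1832)) - y(-31) = 3136/(2120/2434 - 330/(-1832)) - 2*I*√2 = 3136/(2120*(1/2434) - 330*(-1/1832)) - 2*I*√2 = 3136/(1060/1217 + 165/916) - 2*I*√2 = 3136/(1171765/1114772) - 2*I*√2 = 3136*(1114772/1171765) - 2*I*√2 = 499417856/167395 - 2*I*√2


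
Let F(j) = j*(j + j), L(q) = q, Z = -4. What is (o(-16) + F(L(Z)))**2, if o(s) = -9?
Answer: 529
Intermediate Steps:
F(j) = 2*j**2 (F(j) = j*(2*j) = 2*j**2)
(o(-16) + F(L(Z)))**2 = (-9 + 2*(-4)**2)**2 = (-9 + 2*16)**2 = (-9 + 32)**2 = 23**2 = 529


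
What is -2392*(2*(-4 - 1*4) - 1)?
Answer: 40664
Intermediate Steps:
-2392*(2*(-4 - 1*4) - 1) = -2392*(2*(-4 - 4) - 1) = -2392*(2*(-8) - 1) = -2392*(-16 - 1) = -2392*(-17) = 40664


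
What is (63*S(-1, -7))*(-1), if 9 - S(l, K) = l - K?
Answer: -189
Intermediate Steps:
S(l, K) = 9 + K - l (S(l, K) = 9 - (l - K) = 9 + (K - l) = 9 + K - l)
(63*S(-1, -7))*(-1) = (63*(9 - 7 - 1*(-1)))*(-1) = (63*(9 - 7 + 1))*(-1) = (63*3)*(-1) = 189*(-1) = -189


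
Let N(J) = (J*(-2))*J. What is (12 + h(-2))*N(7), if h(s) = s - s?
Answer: -1176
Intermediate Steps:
N(J) = -2*J**2 (N(J) = (-2*J)*J = -2*J**2)
h(s) = 0
(12 + h(-2))*N(7) = (12 + 0)*(-2*7**2) = 12*(-2*49) = 12*(-98) = -1176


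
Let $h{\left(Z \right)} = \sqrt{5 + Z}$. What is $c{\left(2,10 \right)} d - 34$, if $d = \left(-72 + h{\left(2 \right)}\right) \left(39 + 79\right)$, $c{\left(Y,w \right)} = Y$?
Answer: $-17026 + 236 \sqrt{7} \approx -16402.0$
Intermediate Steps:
$d = -8496 + 118 \sqrt{7}$ ($d = \left(-72 + \sqrt{5 + 2}\right) \left(39 + 79\right) = \left(-72 + \sqrt{7}\right) 118 = -8496 + 118 \sqrt{7} \approx -8183.8$)
$c{\left(2,10 \right)} d - 34 = 2 \left(-8496 + 118 \sqrt{7}\right) - 34 = \left(-16992 + 236 \sqrt{7}\right) - 34 = -17026 + 236 \sqrt{7}$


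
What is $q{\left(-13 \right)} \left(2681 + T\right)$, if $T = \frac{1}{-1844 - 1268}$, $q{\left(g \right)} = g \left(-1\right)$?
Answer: $\frac{108462523}{3112} \approx 34853.0$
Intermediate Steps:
$q{\left(g \right)} = - g$
$T = - \frac{1}{3112}$ ($T = \frac{1}{-3112} = - \frac{1}{3112} \approx -0.00032134$)
$q{\left(-13 \right)} \left(2681 + T\right) = \left(-1\right) \left(-13\right) \left(2681 - \frac{1}{3112}\right) = 13 \cdot \frac{8343271}{3112} = \frac{108462523}{3112}$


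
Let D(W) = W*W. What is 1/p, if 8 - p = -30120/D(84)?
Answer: 294/3607 ≈ 0.081508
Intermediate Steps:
D(W) = W**2
p = 3607/294 (p = 8 - (-30120)/(84**2) = 8 - (-30120)/7056 = 8 - 1*(-1255/294) = 8 + 1255/294 = 3607/294 ≈ 12.269)
1/p = 1/(3607/294) = 294/3607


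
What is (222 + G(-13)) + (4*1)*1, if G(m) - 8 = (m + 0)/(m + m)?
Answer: 469/2 ≈ 234.50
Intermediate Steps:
G(m) = 17/2 (G(m) = 8 + (m + 0)/(m + m) = 8 + m/((2*m)) = 8 + m*(1/(2*m)) = 8 + ½ = 17/2)
(222 + G(-13)) + (4*1)*1 = (222 + 17/2) + (4*1)*1 = 461/2 + 4*1 = 461/2 + 4 = 469/2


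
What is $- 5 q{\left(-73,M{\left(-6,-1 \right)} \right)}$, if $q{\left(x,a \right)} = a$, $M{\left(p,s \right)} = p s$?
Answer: $-30$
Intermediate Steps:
$- 5 q{\left(-73,M{\left(-6,-1 \right)} \right)} = - 5 \left(\left(-6\right) \left(-1\right)\right) = \left(-5\right) 6 = -30$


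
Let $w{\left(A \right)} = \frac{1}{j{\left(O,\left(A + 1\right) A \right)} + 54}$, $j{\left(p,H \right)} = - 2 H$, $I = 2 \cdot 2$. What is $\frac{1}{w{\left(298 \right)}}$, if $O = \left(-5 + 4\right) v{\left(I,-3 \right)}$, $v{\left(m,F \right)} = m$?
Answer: $-178150$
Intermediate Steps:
$I = 4$
$O = -4$ ($O = \left(-5 + 4\right) 4 = \left(-1\right) 4 = -4$)
$w{\left(A \right)} = \frac{1}{54 - 2 A \left(1 + A\right)}$ ($w{\left(A \right)} = \frac{1}{- 2 \left(A + 1\right) A + 54} = \frac{1}{- 2 \left(1 + A\right) A + 54} = \frac{1}{- 2 A \left(1 + A\right) + 54} = \frac{1}{54 - 2 A \left(1 + A\right)}$)
$\frac{1}{w{\left(298 \right)}} = \frac{1}{\left(-1\right) \frac{1}{-54 + 2 \cdot 298 \left(1 + 298\right)}} = \frac{1}{\left(-1\right) \frac{1}{-54 + 2 \cdot 298 \cdot 299}} = \frac{1}{\left(-1\right) \frac{1}{-54 + 178204}} = \frac{1}{\left(-1\right) \frac{1}{178150}} = \frac{1}{- \frac{1}{178150}} = -178150$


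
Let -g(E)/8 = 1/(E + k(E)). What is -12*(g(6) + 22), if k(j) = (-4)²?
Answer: -2856/11 ≈ -259.64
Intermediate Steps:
k(j) = 16
g(E) = -8/(16 + E) (g(E) = -8/(E + 16) = -8/(16 + E))
-12*(g(6) + 22) = -12*(-8/(16 + 6) + 22) = -12*(-8/22 + 22) = -12*(-8*1/22 + 22) = -12*(-4/11 + 22) = -12*238/11 = -2856/11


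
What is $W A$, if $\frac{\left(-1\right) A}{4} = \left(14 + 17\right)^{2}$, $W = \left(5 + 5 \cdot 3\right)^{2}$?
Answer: $-1537600$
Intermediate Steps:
$W = 400$ ($W = \left(5 + 15\right)^{2} = 20^{2} = 400$)
$A = -3844$ ($A = - 4 \left(14 + 17\right)^{2} = - 4 \cdot 31^{2} = \left(-4\right) 961 = -3844$)
$W A = 400 \left(-3844\right) = -1537600$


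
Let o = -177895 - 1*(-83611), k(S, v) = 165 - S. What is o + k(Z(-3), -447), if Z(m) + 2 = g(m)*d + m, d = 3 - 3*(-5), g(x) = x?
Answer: -94060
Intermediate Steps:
d = 18 (d = 3 + 15 = 18)
Z(m) = -2 + 19*m (Z(m) = -2 + (m*18 + m) = -2 + (18*m + m) = -2 + 19*m)
o = -94284 (o = -177895 + 83611 = -94284)
o + k(Z(-3), -447) = -94284 + (165 - (-2 + 19*(-3))) = -94284 + (165 - (-2 - 57)) = -94284 + (165 - 1*(-59)) = -94284 + (165 + 59) = -94284 + 224 = -94060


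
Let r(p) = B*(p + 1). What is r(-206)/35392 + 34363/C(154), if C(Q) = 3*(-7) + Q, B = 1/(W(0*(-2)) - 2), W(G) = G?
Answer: 347482551/1344896 ≈ 258.37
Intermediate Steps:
B = -½ (B = 1/(0*(-2) - 2) = 1/(0 - 2) = 1/(-2) = -½ ≈ -0.50000)
C(Q) = -21 + Q
r(p) = -½ - p/2 (r(p) = -(p + 1)/2 = -(1 + p)/2 = -½ - p/2)
r(-206)/35392 + 34363/C(154) = (-½ - ½*(-206))/35392 + 34363/(-21 + 154) = (-½ + 103)*(1/35392) + 34363/133 = (205/2)*(1/35392) + 34363*(1/133) = 205/70784 + 4909/19 = 347482551/1344896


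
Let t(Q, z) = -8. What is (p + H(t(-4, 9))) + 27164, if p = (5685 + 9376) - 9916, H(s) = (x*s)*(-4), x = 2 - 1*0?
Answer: 32373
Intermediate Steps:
x = 2 (x = 2 + 0 = 2)
H(s) = -8*s (H(s) = (2*s)*(-4) = -8*s)
p = 5145 (p = 15061 - 9916 = 5145)
(p + H(t(-4, 9))) + 27164 = (5145 - 8*(-8)) + 27164 = (5145 + 64) + 27164 = 5209 + 27164 = 32373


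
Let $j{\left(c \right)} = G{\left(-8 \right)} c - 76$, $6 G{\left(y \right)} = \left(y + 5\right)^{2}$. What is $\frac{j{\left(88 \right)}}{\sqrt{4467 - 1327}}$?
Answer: $\frac{28 \sqrt{785}}{785} \approx 0.99936$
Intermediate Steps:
$G{\left(y \right)} = \frac{\left(5 + y\right)^{2}}{6}$ ($G{\left(y \right)} = \frac{\left(y + 5\right)^{2}}{6} = \frac{\left(5 + y\right)^{2}}{6}$)
$j{\left(c \right)} = -76 + \frac{3 c}{2}$ ($j{\left(c \right)} = \frac{\left(5 - 8\right)^{2}}{6} c - 76 = \frac{\left(-3\right)^{2}}{6} c - 76 = \frac{1}{6} \cdot 9 c - 76 = \frac{3 c}{2} - 76 = -76 + \frac{3 c}{2}$)
$\frac{j{\left(88 \right)}}{\sqrt{4467 - 1327}} = \frac{-76 + \frac{3}{2} \cdot 88}{\sqrt{4467 - 1327}} = \frac{-76 + 132}{\sqrt{3140}} = \frac{56}{2 \sqrt{785}} = 56 \frac{\sqrt{785}}{1570} = \frac{28 \sqrt{785}}{785}$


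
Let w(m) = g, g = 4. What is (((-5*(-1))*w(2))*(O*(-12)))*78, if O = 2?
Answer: -37440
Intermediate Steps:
w(m) = 4
(((-5*(-1))*w(2))*(O*(-12)))*78 = ((-5*(-1)*4)*(2*(-12)))*78 = ((5*4)*(-24))*78 = (20*(-24))*78 = -480*78 = -37440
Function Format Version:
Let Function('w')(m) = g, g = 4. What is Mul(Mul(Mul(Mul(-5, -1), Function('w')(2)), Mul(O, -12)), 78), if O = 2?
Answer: -37440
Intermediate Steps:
Function('w')(m) = 4
Mul(Mul(Mul(Mul(-5, -1), Function('w')(2)), Mul(O, -12)), 78) = Mul(Mul(Mul(Mul(-5, -1), 4), Mul(2, -12)), 78) = Mul(Mul(Mul(5, 4), -24), 78) = Mul(Mul(20, -24), 78) = Mul(-480, 78) = -37440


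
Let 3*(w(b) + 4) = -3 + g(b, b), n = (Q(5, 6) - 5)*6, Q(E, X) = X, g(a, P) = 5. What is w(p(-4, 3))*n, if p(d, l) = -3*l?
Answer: -20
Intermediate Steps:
n = 6 (n = (6 - 5)*6 = 1*6 = 6)
w(b) = -10/3 (w(b) = -4 + (-3 + 5)/3 = -4 + (⅓)*2 = -4 + ⅔ = -10/3)
w(p(-4, 3))*n = -10/3*6 = -20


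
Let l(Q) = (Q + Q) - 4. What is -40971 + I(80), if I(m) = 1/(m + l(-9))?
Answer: -2376317/58 ≈ -40971.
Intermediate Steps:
l(Q) = -4 + 2*Q (l(Q) = 2*Q - 4 = -4 + 2*Q)
I(m) = 1/(-22 + m) (I(m) = 1/(m + (-4 + 2*(-9))) = 1/(m + (-4 - 18)) = 1/(m - 22) = 1/(-22 + m))
-40971 + I(80) = -40971 + 1/(-22 + 80) = -40971 + 1/58 = -2376317/58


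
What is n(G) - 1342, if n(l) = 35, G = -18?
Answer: -1307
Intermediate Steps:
n(G) - 1342 = 35 - 1342 = -1307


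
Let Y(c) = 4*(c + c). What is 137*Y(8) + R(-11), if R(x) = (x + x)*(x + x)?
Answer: 9252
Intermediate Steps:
Y(c) = 8*c (Y(c) = 4*(2*c) = 8*c)
R(x) = 4*x² (R(x) = (2*x)*(2*x) = 4*x²)
137*Y(8) + R(-11) = 137*(8*8) + 4*(-11)² = 137*64 + 4*121 = 8768 + 484 = 9252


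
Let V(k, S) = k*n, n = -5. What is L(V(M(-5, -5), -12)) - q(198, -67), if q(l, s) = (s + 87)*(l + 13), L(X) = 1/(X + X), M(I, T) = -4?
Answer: -168799/40 ≈ -4220.0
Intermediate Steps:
V(k, S) = -5*k (V(k, S) = k*(-5) = -5*k)
L(X) = 1/(2*X)
q(l, s) = (13 + l)*(87 + s) (q(l, s) = (87 + s)*(13 + l) = (13 + l)*(87 + s))
L(V(M(-5, -5), -12)) - q(198, -67) = 1/(2*((-5*(-4)))) - (1131 + 13*(-67) + 87*198 + 198*(-67)) = (½)/20 - (1131 - 871 + 17226 - 13266) = (½)*(1/20) - 1*4220 = 1/40 - 4220 = -168799/40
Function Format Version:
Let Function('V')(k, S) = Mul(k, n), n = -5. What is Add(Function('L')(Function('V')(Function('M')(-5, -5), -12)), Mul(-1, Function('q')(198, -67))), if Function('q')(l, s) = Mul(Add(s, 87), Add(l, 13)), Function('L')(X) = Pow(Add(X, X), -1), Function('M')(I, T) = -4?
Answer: Rational(-168799, 40) ≈ -4220.0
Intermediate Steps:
Function('V')(k, S) = Mul(-5, k) (Function('V')(k, S) = Mul(k, -5) = Mul(-5, k))
Function('L')(X) = Mul(Rational(1, 2), Pow(X, -1)) (Function('L')(X) = Pow(Mul(2, X), -1) = Mul(Rational(1, 2), Pow(X, -1)))
Function('q')(l, s) = Mul(Add(13, l), Add(87, s)) (Function('q')(l, s) = Mul(Add(87, s), Add(13, l)) = Mul(Add(13, l), Add(87, s)))
Add(Function('L')(Function('V')(Function('M')(-5, -5), -12)), Mul(-1, Function('q')(198, -67))) = Add(Mul(Rational(1, 2), Pow(Mul(-5, -4), -1)), Mul(-1, Add(1131, Mul(13, -67), Mul(87, 198), Mul(198, -67)))) = Add(Mul(Rational(1, 2), Pow(20, -1)), Mul(-1, Add(1131, -871, 17226, -13266))) = Add(Mul(Rational(1, 2), Rational(1, 20)), Mul(-1, 4220)) = Add(Rational(1, 40), -4220) = Rational(-168799, 40)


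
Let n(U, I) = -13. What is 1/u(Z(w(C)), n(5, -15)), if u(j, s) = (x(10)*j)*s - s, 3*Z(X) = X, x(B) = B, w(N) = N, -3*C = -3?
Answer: -3/91 ≈ -0.032967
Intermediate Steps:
C = 1 (C = -⅓*(-3) = 1)
Z(X) = X/3
u(j, s) = -s + 10*j*s (u(j, s) = (10*j)*s - s = 10*j*s - s = -s + 10*j*s)
1/u(Z(w(C)), n(5, -15)) = 1/(-13*(-1 + 10*((⅓)*1))) = 1/(-13*(-1 + 10*(⅓))) = 1/(-13*(-1 + 10/3)) = 1/(-13*7/3) = 1/(-91/3) = -3/91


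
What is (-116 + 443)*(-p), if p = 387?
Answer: -126549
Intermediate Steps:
(-116 + 443)*(-p) = (-116 + 443)*(-1*387) = 327*(-387) = -126549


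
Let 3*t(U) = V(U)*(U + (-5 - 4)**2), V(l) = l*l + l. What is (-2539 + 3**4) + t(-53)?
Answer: 69794/3 ≈ 23265.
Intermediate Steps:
V(l) = l + l**2 (V(l) = l**2 + l = l + l**2)
t(U) = U*(1 + U)*(81 + U)/3 (t(U) = ((U*(1 + U))*(U + (-5 - 4)**2))/3 = ((U*(1 + U))*(U + (-9)**2))/3 = ((U*(1 + U))*(U + 81))/3 = ((U*(1 + U))*(81 + U))/3 = (U*(1 + U)*(81 + U))/3 = U*(1 + U)*(81 + U)/3)
(-2539 + 3**4) + t(-53) = (-2539 + 3**4) + (1/3)*(-53)*(1 - 53)*(81 - 53) = (-2539 + 81) + (1/3)*(-53)*(-52)*28 = -2458 + 77168/3 = 69794/3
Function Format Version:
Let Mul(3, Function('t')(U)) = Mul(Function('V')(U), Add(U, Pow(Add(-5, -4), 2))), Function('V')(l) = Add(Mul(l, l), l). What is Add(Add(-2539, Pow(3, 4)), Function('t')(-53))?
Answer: Rational(69794, 3) ≈ 23265.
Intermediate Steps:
Function('V')(l) = Add(l, Pow(l, 2)) (Function('V')(l) = Add(Pow(l, 2), l) = Add(l, Pow(l, 2)))
Function('t')(U) = Mul(Rational(1, 3), U, Add(1, U), Add(81, U)) (Function('t')(U) = Mul(Rational(1, 3), Mul(Mul(U, Add(1, U)), Add(U, Pow(Add(-5, -4), 2)))) = Mul(Rational(1, 3), Mul(Mul(U, Add(1, U)), Add(U, Pow(-9, 2)))) = Mul(Rational(1, 3), Mul(Mul(U, Add(1, U)), Add(U, 81))) = Mul(Rational(1, 3), Mul(Mul(U, Add(1, U)), Add(81, U))) = Mul(Rational(1, 3), Mul(U, Add(1, U), Add(81, U))) = Mul(Rational(1, 3), U, Add(1, U), Add(81, U)))
Add(Add(-2539, Pow(3, 4)), Function('t')(-53)) = Add(Add(-2539, Pow(3, 4)), Mul(Rational(1, 3), -53, Add(1, -53), Add(81, -53))) = Add(Add(-2539, 81), Mul(Rational(1, 3), -53, -52, 28)) = Add(-2458, Rational(77168, 3)) = Rational(69794, 3)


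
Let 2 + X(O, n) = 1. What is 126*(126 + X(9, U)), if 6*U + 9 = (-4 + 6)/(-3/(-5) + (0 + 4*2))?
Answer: 15750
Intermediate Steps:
U = -377/258 (U = -3/2 + ((-4 + 6)/(-3/(-5) + (0 + 4*2)))/6 = -3/2 + (2/(-3*(-⅕) + (0 + 8)))/6 = -3/2 + (2/(⅗ + 8))/6 = -3/2 + (2/(43/5))/6 = -3/2 + (2*(5/43))/6 = -3/2 + (⅙)*(10/43) = -3/2 + 5/129 = -377/258 ≈ -1.4612)
X(O, n) = -1 (X(O, n) = -2 + 1 = -1)
126*(126 + X(9, U)) = 126*(126 - 1) = 126*125 = 15750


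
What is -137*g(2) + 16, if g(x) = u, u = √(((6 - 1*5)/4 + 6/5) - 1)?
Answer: 16 - 411*√5/10 ≈ -75.902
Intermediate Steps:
u = 3*√5/10 (u = √(((6 - 5)*(¼) + 6*(⅕)) - 1) = √((1*(¼) + 6/5) - 1) = √((¼ + 6/5) - 1) = √(29/20 - 1) = √(9/20) = 3*√5/10 ≈ 0.67082)
g(x) = 3*√5/10
-137*g(2) + 16 = -411*√5/10 + 16 = 16 - 411*√5/10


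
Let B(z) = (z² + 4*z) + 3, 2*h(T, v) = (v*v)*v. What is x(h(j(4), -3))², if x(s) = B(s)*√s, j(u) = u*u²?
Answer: -7441875/32 ≈ -2.3256e+5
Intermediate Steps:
j(u) = u³
h(T, v) = v³/2 (h(T, v) = ((v*v)*v)/2 = (v²*v)/2 = v³/2)
B(z) = 3 + z² + 4*z
x(s) = √s*(3 + s² + 4*s) (x(s) = (3 + s² + 4*s)*√s = √s*(3 + s² + 4*s))
x(h(j(4), -3))² = (√((½)*(-3)³)*(3 + ((½)*(-3)³)² + 4*((½)*(-3)³)))² = (√((½)*(-27))*(3 + ((½)*(-27))² + 4*((½)*(-27))))² = (√(-27/2)*(3 + (-27/2)² + 4*(-27/2)))² = ((3*I*√6/2)*(3 + 729/4 - 54))² = ((3*I*√6/2)*(525/4))² = (1575*I*√6/8)² = -7441875/32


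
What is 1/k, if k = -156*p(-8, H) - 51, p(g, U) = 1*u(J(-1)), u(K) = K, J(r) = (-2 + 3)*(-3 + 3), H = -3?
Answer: -1/51 ≈ -0.019608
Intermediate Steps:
J(r) = 0 (J(r) = 1*0 = 0)
p(g, U) = 0 (p(g, U) = 1*0 = 0)
k = -51 (k = -156*0 - 51 = 0 - 51 = -51)
1/k = 1/(-51) = -1/51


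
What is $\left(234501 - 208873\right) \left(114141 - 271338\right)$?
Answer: $-4028644716$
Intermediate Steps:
$\left(234501 - 208873\right) \left(114141 - 271338\right) = 25628 \left(-157197\right) = -4028644716$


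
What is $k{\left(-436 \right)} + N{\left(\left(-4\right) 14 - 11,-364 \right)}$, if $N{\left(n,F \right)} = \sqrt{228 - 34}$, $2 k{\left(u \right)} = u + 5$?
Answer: $- \frac{431}{2} + \sqrt{194} \approx -201.57$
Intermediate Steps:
$k{\left(u \right)} = \frac{5}{2} + \frac{u}{2}$ ($k{\left(u \right)} = \frac{u + 5}{2} = \frac{5 + u}{2} = \frac{5}{2} + \frac{u}{2}$)
$N{\left(n,F \right)} = \sqrt{194}$
$k{\left(-436 \right)} + N{\left(\left(-4\right) 14 - 11,-364 \right)} = \left(\frac{5}{2} + \frac{1}{2} \left(-436\right)\right) + \sqrt{194} = \left(\frac{5}{2} - 218\right) + \sqrt{194} = - \frac{431}{2} + \sqrt{194}$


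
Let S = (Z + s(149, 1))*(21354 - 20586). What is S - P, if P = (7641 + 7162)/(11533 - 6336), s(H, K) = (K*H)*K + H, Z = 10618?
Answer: 43568972333/5197 ≈ 8.3835e+6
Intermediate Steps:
s(H, K) = H + H*K² (s(H, K) = (H*K)*K + H = H*K² + H = H + H*K²)
P = 14803/5197 ≈ 2.8484
S = 8383488 (S = (10618 + 149*(1 + 1²))*(21354 - 20586) = (10618 + 149*(1 + 1))*768 = (10618 + 149*2)*768 = (10618 + 298)*768 = 10916*768 = 8383488)
S - P = 8383488 - 1*14803/5197 = 8383488 - 14803/5197 = 43568972333/5197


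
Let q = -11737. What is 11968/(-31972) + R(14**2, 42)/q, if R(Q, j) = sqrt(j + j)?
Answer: -2992/7993 - 2*sqrt(21)/11737 ≈ -0.37511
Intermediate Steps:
R(Q, j) = sqrt(2)*sqrt(j) (R(Q, j) = sqrt(2*j) = sqrt(2)*sqrt(j))
11968/(-31972) + R(14**2, 42)/q = 11968/(-31972) + (sqrt(2)*sqrt(42))/(-11737) = 11968*(-1/31972) + (2*sqrt(21))*(-1/11737) = -2992/7993 - 2*sqrt(21)/11737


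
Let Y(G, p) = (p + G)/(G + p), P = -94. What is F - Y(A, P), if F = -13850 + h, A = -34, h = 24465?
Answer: 10614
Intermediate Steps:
F = 10615 (F = -13850 + 24465 = 10615)
Y(G, p) = 1 (Y(G, p) = (G + p)/(G + p) = 1)
F - Y(A, P) = 10615 - 1*1 = 10615 - 1 = 10614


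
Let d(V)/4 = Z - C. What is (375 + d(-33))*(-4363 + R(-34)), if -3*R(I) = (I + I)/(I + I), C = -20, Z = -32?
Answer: -1426810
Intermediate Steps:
d(V) = -48 (d(V) = 4*(-32 - 1*(-20)) = 4*(-32 + 20) = 4*(-12) = -48)
R(I) = -⅓ (R(I) = -(I + I)/(3*(I + I)) = -2*I/(3*(2*I)) = -2*I*1/(2*I)/3 = -⅓*1 = -⅓)
(375 + d(-33))*(-4363 + R(-34)) = (375 - 48)*(-4363 - ⅓) = 327*(-13090/3) = -1426810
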